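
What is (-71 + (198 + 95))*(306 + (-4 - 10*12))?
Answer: 40404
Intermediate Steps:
(-71 + (198 + 95))*(306 + (-4 - 10*12)) = (-71 + 293)*(306 + (-4 - 120)) = 222*(306 - 124) = 222*182 = 40404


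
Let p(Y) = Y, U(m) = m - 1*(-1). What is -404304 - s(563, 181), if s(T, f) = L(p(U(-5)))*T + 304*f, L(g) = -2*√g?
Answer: -459328 + 2252*I ≈ -4.5933e+5 + 2252.0*I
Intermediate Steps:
U(m) = 1 + m (U(m) = m + 1 = 1 + m)
s(T, f) = 304*f - 4*I*T (s(T, f) = (-2*√(1 - 5))*T + 304*f = (-4*I)*T + 304*f = -4*I*T + 304*f = 304*f - 4*I*T)
-404304 - s(563, 181) = -404304 - (304*181 - 4*I*563) = -404304 - (55024 - 2252*I) = -404304 + (-55024 + 2252*I) = -459328 + 2252*I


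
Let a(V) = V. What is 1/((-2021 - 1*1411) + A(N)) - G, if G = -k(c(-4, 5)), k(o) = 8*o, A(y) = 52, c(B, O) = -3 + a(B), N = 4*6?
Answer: -189281/3380 ≈ -56.000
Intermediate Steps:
N = 24
c(B, O) = -3 + B
G = 56 (G = -8*(-3 - 4) = -8*(-7) = -1*(-56) = 56)
1/((-2021 - 1*1411) + A(N)) - G = 1/((-2021 - 1*1411) + 52) - 1*56 = 1/((-2021 - 1411) + 52) - 56 = 1/(-3432 + 52) - 56 = 1/(-3380) - 56 = -1/3380 - 56 = -189281/3380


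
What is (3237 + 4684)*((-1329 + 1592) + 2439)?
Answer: 21402542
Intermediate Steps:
(3237 + 4684)*((-1329 + 1592) + 2439) = 7921*(263 + 2439) = 7921*2702 = 21402542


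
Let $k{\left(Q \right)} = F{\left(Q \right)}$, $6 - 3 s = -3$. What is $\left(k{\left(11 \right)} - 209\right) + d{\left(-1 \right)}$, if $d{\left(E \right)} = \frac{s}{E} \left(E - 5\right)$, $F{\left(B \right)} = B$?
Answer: $-180$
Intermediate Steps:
$s = 3$ ($s = 2 - -1 = 2 + 1 = 3$)
$k{\left(Q \right)} = Q$
$d{\left(E \right)} = \frac{3 \left(-5 + E\right)}{E}$ ($d{\left(E \right)} = \frac{3}{E} \left(E - 5\right) = \frac{3}{E} \left(-5 + E\right) = \frac{3 \left(-5 + E\right)}{E}$)
$\left(k{\left(11 \right)} - 209\right) + d{\left(-1 \right)} = \left(11 - 209\right) - \left(-3 + \frac{15}{-1}\right) = -198 + \left(3 - -15\right) = -198 + \left(3 + 15\right) = -198 + 18 = -180$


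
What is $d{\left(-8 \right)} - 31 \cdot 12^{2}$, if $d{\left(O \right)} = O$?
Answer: $-4472$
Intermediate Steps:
$d{\left(-8 \right)} - 31 \cdot 12^{2} = -8 - 31 \cdot 12^{2} = -8 - 4464 = -4472$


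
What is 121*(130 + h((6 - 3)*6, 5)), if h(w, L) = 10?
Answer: 16940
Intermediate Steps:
121*(130 + h((6 - 3)*6, 5)) = 121*(130 + 10) = 121*140 = 16940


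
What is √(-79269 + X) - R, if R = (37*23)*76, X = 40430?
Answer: -64676 + I*√38839 ≈ -64676.0 + 197.08*I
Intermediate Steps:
R = 64676 (R = 851*76 = 64676)
√(-79269 + X) - R = √(-79269 + 40430) - 1*64676 = √(-38839) - 64676 = I*√38839 - 64676 = -64676 + I*√38839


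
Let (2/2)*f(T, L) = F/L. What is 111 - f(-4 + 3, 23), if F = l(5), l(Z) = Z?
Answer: 2548/23 ≈ 110.78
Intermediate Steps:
F = 5
f(T, L) = 5/L
111 - f(-4 + 3, 23) = 111 - 5/23 = 2548/23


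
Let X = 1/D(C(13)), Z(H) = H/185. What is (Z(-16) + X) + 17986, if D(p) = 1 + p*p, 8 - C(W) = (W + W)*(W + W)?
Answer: 296953277567/16510325 ≈ 17986.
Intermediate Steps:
C(W) = 8 - 4*W² (C(W) = 8 - (W + W)*(W + W) = 8 - 2*W*2*W = 8 - 4*W²)
Z(H) = H/185 (Z(H) = H*(1/185) = H/185)
D(p) = 1 + p²
X = 1/446225 (X = 1/(1 + (8 - 4*13²)²) = 1/(1 + (8 - 4*169)²) = 1/(1 + (8 - 676)²) = 1/(1 + (-668)²) = 1/(1 + 446224) = 1/446225 ≈ 2.2410e-6)
(Z(-16) + X) + 17986 = ((1/185)*(-16) + 1/446225) + 17986 = (-16/185 + 1/446225) + 17986 = -1427883/16510325 + 17986 = 296953277567/16510325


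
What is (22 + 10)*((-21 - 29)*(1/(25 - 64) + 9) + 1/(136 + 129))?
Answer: -148398752/10335 ≈ -14359.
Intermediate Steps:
(22 + 10)*((-21 - 29)*(1/(25 - 64) + 9) + 1/(136 + 129)) = 32*(-50*(1/(-39) + 9) + 1/265) = 32*(-50*(-1/39 + 9) + 1/265) = 32*(-50*350/39 + 1/265) = 32*(-17500/39 + 1/265) = 32*(-4637461/10335) = -148398752/10335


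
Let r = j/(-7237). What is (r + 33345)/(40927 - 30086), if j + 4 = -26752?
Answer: 241344521/78456317 ≈ 3.0762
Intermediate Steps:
j = -26756 (j = -4 - 26752 = -26756)
r = 26756/7237 (r = -26756/(-7237) = -26756*(-1/7237) = 26756/7237 ≈ 3.6971)
(r + 33345)/(40927 - 30086) = (26756/7237 + 33345)/(40927 - 30086) = (241344521/7237)/10841 = (241344521/7237)*(1/10841) = 241344521/78456317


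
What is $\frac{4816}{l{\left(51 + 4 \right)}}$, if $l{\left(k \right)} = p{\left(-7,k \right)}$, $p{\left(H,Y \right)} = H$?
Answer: $-688$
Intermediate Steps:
$l{\left(k \right)} = -7$
$\frac{4816}{l{\left(51 + 4 \right)}} = \frac{4816}{-7} = 4816 \left(- \frac{1}{7}\right) = -688$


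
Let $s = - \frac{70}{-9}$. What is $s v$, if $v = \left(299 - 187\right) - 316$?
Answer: $- \frac{4760}{3} \approx -1586.7$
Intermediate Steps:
$v = -204$ ($v = 112 - 316 = -204$)
$s = \frac{70}{9}$ ($s = \left(-70\right) \left(- \frac{1}{9}\right) = \frac{70}{9} \approx 7.7778$)
$s v = \frac{70}{9} \left(-204\right) = - \frac{4760}{3}$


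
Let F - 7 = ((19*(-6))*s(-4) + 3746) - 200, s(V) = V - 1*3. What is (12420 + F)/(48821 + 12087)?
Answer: 16771/60908 ≈ 0.27535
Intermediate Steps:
s(V) = -3 + V (s(V) = V - 3 = -3 + V)
F = 4351 (F = 7 + (((19*(-6))*(-3 - 4) + 3746) - 200) = 7 + ((-114*(-7) + 3746) - 200) = 7 + ((798 + 3746) - 200) = 7 + (4544 - 200) = 7 + 4344 = 4351)
(12420 + F)/(48821 + 12087) = (12420 + 4351)/(48821 + 12087) = 16771/60908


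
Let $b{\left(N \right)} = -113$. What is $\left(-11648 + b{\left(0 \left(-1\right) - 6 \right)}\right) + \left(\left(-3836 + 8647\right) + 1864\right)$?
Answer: $-5086$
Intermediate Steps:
$\left(-11648 + b{\left(0 \left(-1\right) - 6 \right)}\right) + \left(\left(-3836 + 8647\right) + 1864\right) = \left(-11648 - 113\right) + \left(\left(-3836 + 8647\right) + 1864\right) = -11761 + \left(4811 + 1864\right) = -11761 + 6675 = -5086$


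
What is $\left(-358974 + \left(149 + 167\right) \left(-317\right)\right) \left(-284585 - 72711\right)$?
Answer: $164051029216$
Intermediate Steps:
$\left(-358974 + \left(149 + 167\right) \left(-317\right)\right) \left(-284585 - 72711\right) = \left(-358974 + 316 \left(-317\right)\right) \left(-357296\right) = \left(-358974 - 100172\right) \left(-357296\right) = \left(-459146\right) \left(-357296\right) = 164051029216$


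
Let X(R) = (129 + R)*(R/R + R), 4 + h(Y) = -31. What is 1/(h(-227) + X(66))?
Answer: 1/13030 ≈ 7.6746e-5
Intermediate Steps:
h(Y) = -35 (h(Y) = -4 - 31 = -35)
X(R) = (1 + R)*(129 + R) (X(R) = (129 + R)*(1 + R) = (1 + R)*(129 + R))
1/(h(-227) + X(66)) = 1/(-35 + (129 + 66² + 130*66)) = 1/(-35 + (129 + 4356 + 8580)) = 1/(-35 + 13065) = 1/13030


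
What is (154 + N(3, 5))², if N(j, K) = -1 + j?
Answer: 24336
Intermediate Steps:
(154 + N(3, 5))² = (154 + (-1 + 3))² = (154 + 2)² = 156² = 24336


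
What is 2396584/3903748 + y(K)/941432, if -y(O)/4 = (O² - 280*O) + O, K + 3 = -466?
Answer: -100678303288/114847290223 ≈ -0.87663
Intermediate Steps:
K = -469 (K = -3 - 466 = -469)
y(O) = -4*O² + 1116*O (y(O) = -4*((O² - 280*O) + O) = -4*(O² - 279*O) = -4*O² + 1116*O)
2396584/3903748 + y(K)/941432 = 2396584/3903748 + (4*(-469)*(279 - 1*(-469)))/941432 = 2396584*(1/3903748) + (4*(-469)*(279 + 469))*(1/941432) = 599146/975937 + (4*(-469)*748)*(1/941432) = 599146/975937 - 1403248*1/941432 = 599146/975937 - 175406/117679 = -100678303288/114847290223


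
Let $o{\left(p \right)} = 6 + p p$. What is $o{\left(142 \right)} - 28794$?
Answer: $-8624$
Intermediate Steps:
$o{\left(p \right)} = 6 + p^{2}$
$o{\left(142 \right)} - 28794 = \left(6 + 142^{2}\right) - 28794 = \left(6 + 20164\right) - 28794 = 20170 - 28794 = -8624$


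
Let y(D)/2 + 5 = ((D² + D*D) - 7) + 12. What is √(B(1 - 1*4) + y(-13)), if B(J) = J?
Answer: √673 ≈ 25.942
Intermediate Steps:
y(D) = 4*D² (y(D) = -10 + 2*(((D² + D*D) - 7) + 12) = -10 + 2*(((D² + D²) - 7) + 12) = -10 + 2*((2*D² - 7) + 12) = -10 + 2*((-7 + 2*D²) + 12) = -10 + 2*(5 + 2*D²) = -10 + (10 + 4*D²) = 4*D²)
√(B(1 - 1*4) + y(-13)) = √((1 - 1*4) + 4*(-13)²) = √((1 - 4) + 4*169) = √(-3 + 676) = √673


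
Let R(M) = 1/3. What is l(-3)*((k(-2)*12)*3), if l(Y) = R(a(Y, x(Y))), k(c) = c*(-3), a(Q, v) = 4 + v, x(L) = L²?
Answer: 72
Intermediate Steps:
k(c) = -3*c
R(M) = ⅓
l(Y) = ⅓
l(-3)*((k(-2)*12)*3) = ((-3*(-2)*12)*3)/3 = ((6*12)*3)/3 = (72*3)/3 = (⅓)*216 = 72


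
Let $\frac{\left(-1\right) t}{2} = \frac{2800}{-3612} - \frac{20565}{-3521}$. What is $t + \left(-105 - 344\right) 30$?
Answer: $- \frac{6122796800}{454209} \approx -13480.0$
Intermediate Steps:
$t = - \frac{4601570}{454209}$ ($t = - 2 \left(\frac{2800}{-3612} - \frac{20565}{-3521}\right) = - 2 \left(2800 \left(- \frac{1}{3612}\right) - - \frac{20565}{3521}\right) = - 2 \left(- \frac{100}{129} + \frac{20565}{3521}\right) = \left(-2\right) \frac{2300785}{454209} = - \frac{4601570}{454209} \approx -10.131$)
$t + \left(-105 - 344\right) 30 = - \frac{4601570}{454209} + \left(-105 - 344\right) 30 = - \frac{4601570}{454209} - 13470 = - \frac{6122796800}{454209}$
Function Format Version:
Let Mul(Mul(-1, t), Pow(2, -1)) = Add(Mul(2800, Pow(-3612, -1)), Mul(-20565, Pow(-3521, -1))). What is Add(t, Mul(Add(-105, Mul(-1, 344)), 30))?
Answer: Rational(-6122796800, 454209) ≈ -13480.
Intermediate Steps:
t = Rational(-4601570, 454209) (t = Mul(-2, Add(Mul(2800, Pow(-3612, -1)), Mul(-20565, Pow(-3521, -1)))) = Mul(-2, Add(Mul(2800, Rational(-1, 3612)), Mul(-20565, Rational(-1, 3521)))) = Mul(-2, Add(Rational(-100, 129), Rational(20565, 3521))) = Mul(-2, Rational(2300785, 454209)) = Rational(-4601570, 454209) ≈ -10.131)
Add(t, Mul(Add(-105, Mul(-1, 344)), 30)) = Add(Rational(-4601570, 454209), Mul(Add(-105, Mul(-1, 344)), 30)) = Add(Rational(-4601570, 454209), Mul(Add(-105, -344), 30)) = Add(Rational(-4601570, 454209), Mul(-449, 30)) = Add(Rational(-4601570, 454209), -13470) = Rational(-6122796800, 454209)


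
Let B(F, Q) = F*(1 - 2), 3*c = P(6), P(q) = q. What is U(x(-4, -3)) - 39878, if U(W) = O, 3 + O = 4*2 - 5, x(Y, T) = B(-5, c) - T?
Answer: -39878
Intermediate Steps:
c = 2 (c = (⅓)*6 = 2)
B(F, Q) = -F (B(F, Q) = F*(-1) = -F)
x(Y, T) = 5 - T (x(Y, T) = -1*(-5) - T = 5 - T)
O = 0 (O = -3 + (4*2 - 5) = -3 + (8 - 5) = -3 + 3 = 0)
U(W) = 0
U(x(-4, -3)) - 39878 = 0 - 39878 = -39878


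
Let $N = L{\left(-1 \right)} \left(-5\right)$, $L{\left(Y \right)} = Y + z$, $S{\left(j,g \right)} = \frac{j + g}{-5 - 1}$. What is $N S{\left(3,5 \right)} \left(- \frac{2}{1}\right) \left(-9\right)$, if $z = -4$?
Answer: $-600$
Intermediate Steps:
$S{\left(j,g \right)} = - \frac{g}{6} - \frac{j}{6}$ ($S{\left(j,g \right)} = \frac{g + j}{-6} = \left(g + j\right) \left(- \frac{1}{6}\right) = - \frac{g}{6} - \frac{j}{6}$)
$L{\left(Y \right)} = -4 + Y$ ($L{\left(Y \right)} = Y - 4 = -4 + Y$)
$N = 25$ ($N = \left(-4 - 1\right) \left(-5\right) = \left(-5\right) \left(-5\right) = 25$)
$N S{\left(3,5 \right)} \left(- \frac{2}{1}\right) \left(-9\right) = 25 \left(\left(- \frac{1}{6}\right) 5 - \frac{1}{2}\right) \left(- \frac{2}{1}\right) \left(-9\right) = 25 \left(- \frac{5}{6} - \frac{1}{2}\right) \left(\left(-2\right) 1\right) \left(-9\right) = 25 \left(\left(- \frac{4}{3}\right) \left(-2\right)\right) \left(-9\right) = 25 \cdot \frac{8}{3} \left(-9\right) = \frac{200}{3} \left(-9\right) = -600$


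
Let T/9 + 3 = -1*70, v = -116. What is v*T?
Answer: 76212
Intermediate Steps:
T = -657 (T = -27 + 9*(-1*70) = -27 + 9*(-70) = -27 - 630 = -657)
v*T = -116*(-657) = 76212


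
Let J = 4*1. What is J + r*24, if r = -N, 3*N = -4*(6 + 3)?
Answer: 292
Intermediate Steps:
J = 4
N = -12 (N = (-4*(6 + 3))/3 = (-4*9)/3 = (1/3)*(-36) = -12)
r = 12 (r = -1*(-12) = 12)
J + r*24 = 4 + 12*24 = 4 + 288 = 292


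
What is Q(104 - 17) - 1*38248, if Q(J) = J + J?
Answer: -38074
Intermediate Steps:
Q(J) = 2*J
Q(104 - 17) - 1*38248 = 2*(104 - 17) - 1*38248 = 2*87 - 38248 = 174 - 38248 = -38074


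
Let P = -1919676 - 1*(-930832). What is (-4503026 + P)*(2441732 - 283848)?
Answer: -11850818403080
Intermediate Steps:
P = -988844 (P = -1919676 + 930832 = -988844)
(-4503026 + P)*(2441732 - 283848) = (-4503026 - 988844)*(2441732 - 283848) = -5491870*2157884 = -11850818403080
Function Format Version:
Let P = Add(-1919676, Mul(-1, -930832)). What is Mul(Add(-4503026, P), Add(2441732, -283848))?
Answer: -11850818403080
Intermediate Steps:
P = -988844 (P = Add(-1919676, 930832) = -988844)
Mul(Add(-4503026, P), Add(2441732, -283848)) = Mul(Add(-4503026, -988844), Add(2441732, -283848)) = Mul(-5491870, 2157884) = -11850818403080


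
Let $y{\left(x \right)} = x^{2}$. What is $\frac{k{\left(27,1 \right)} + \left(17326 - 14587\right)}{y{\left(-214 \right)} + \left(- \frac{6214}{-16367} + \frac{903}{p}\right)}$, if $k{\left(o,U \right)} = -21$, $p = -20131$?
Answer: $\frac{7654168558}{128967206025} \approx 0.05935$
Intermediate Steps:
$\frac{k{\left(27,1 \right)} + \left(17326 - 14587\right)}{y{\left(-214 \right)} + \left(- \frac{6214}{-16367} + \frac{903}{p}\right)} = \frac{-21 + \left(17326 - 14587\right)}{\left(-214\right)^{2} + \left(- \frac{6214}{-16367} + \frac{903}{-20131}\right)} = \frac{-21 + 2739}{45796 + \left(\left(-6214\right) \left(- \frac{1}{16367}\right) + 903 \left(- \frac{1}{20131}\right)\right)} = \frac{2718}{45796 + \left(\frac{478}{1259} - \frac{903}{20131}\right)} = \frac{2718}{45796 + \frac{8485741}{25344929}} = \frac{2718}{\frac{1160704854225}{25344929}} = 2718 \cdot \frac{25344929}{1160704854225} = \frac{7654168558}{128967206025}$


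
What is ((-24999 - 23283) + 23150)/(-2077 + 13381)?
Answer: -6283/2826 ≈ -2.2233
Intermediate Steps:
((-24999 - 23283) + 23150)/(-2077 + 13381) = (-48282 + 23150)/11304 = -25132*1/11304 = -6283/2826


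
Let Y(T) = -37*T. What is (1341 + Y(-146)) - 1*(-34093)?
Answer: 40836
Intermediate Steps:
(1341 + Y(-146)) - 1*(-34093) = (1341 - 37*(-146)) - 1*(-34093) = (1341 + 5402) + 34093 = 6743 + 34093 = 40836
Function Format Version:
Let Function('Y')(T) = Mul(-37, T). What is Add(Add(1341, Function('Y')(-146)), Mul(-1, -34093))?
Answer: 40836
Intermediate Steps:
Add(Add(1341, Function('Y')(-146)), Mul(-1, -34093)) = Add(Add(1341, Mul(-37, -146)), Mul(-1, -34093)) = Add(Add(1341, 5402), 34093) = Add(6743, 34093) = 40836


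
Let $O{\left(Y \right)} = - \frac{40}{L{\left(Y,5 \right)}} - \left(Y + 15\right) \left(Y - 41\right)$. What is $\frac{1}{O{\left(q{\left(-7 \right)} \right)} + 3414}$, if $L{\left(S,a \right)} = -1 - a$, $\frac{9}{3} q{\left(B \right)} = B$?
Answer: $\frac{9}{35726} \approx 0.00025192$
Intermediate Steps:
$q{\left(B \right)} = \frac{B}{3}$
$O{\left(Y \right)} = \frac{20}{3} - \left(-41 + Y\right) \left(15 + Y\right)$ ($O{\left(Y \right)} = - \frac{40}{-1 - 5} - \left(Y + 15\right) \left(Y - 41\right) = - \frac{40}{-1 - 5} - \left(15 + Y\right) \left(-41 + Y\right) = - \frac{40}{-6} - \left(-41 + Y\right) \left(15 + Y\right) = \left(-40\right) \left(- \frac{1}{6}\right) - \left(-41 + Y\right) \left(15 + Y\right) = \frac{20}{3} - \left(-41 + Y\right) \left(15 + Y\right)$)
$\frac{1}{O{\left(q{\left(-7 \right)} \right)} + 3414} = \frac{1}{\left(\frac{1865}{3} - \left(\frac{1}{3} \left(-7\right)\right)^{2} + 26 \cdot \frac{1}{3} \left(-7\right)\right) + 3414} = \frac{1}{\left(\frac{1865}{3} - \left(- \frac{7}{3}\right)^{2} + 26 \left(- \frac{7}{3}\right)\right) + 3414} = \frac{1}{\left(\frac{1865}{3} - \frac{49}{9} - \frac{182}{3}\right) + 3414} = \frac{1}{\frac{5000}{9} + 3414} = \frac{1}{\frac{35726}{9}} = \frac{9}{35726}$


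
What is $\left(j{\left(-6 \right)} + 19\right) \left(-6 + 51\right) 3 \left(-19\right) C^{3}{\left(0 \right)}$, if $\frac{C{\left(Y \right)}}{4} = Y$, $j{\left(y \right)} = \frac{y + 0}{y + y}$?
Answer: $0$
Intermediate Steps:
$j{\left(y \right)} = \frac{1}{2}$ ($j{\left(y \right)} = \frac{y}{2 y} = y \frac{1}{2 y} = \frac{1}{2}$)
$C{\left(Y \right)} = 4 Y$
$\left(j{\left(-6 \right)} + 19\right) \left(-6 + 51\right) 3 \left(-19\right) C^{3}{\left(0 \right)} = \left(\frac{1}{2} + 19\right) \left(-6 + 51\right) 3 \left(-19\right) \left(4 \cdot 0\right)^{3} = \frac{39}{2} \cdot 45 \left(-57\right) 0^{3} = \frac{1755}{2} \left(-57\right) 0 = \left(- \frac{100035}{2}\right) 0 = 0$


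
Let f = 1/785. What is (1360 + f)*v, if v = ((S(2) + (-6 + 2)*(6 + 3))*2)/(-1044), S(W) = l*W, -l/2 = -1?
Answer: 5693872/68295 ≈ 83.372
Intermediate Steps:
l = 2 (l = -2*(-1) = 2)
S(W) = 2*W
v = 16/261 (v = ((2*2 + (-6 + 2)*(6 + 3))*2)/(-1044) = ((4 - 4*9)*2)*(-1/1044) = ((4 - 36)*2)*(-1/1044) = -32*2*(-1/1044) = -64*(-1/1044) = 16/261 ≈ 0.061303)
f = 1/785 ≈ 0.0012739
(1360 + f)*v = (1360 + 1/785)*(16/261) = (1067601/785)*(16/261) = 5693872/68295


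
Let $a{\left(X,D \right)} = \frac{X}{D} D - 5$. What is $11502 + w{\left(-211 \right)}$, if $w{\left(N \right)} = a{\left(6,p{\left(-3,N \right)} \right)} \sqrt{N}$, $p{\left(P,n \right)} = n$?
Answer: $11502 + i \sqrt{211} \approx 11502.0 + 14.526 i$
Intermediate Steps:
$a{\left(X,D \right)} = -5 + X$ ($a{\left(X,D \right)} = \frac{X}{D} D - 5 = X - 5 = -5 + X$)
$w{\left(N \right)} = \sqrt{N}$ ($w{\left(N \right)} = \left(-5 + 6\right) \sqrt{N} = 1 \sqrt{N} = \sqrt{N}$)
$11502 + w{\left(-211 \right)} = 11502 + \sqrt{-211} = 11502 + i \sqrt{211}$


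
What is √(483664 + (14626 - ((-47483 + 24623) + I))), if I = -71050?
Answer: 30*√658 ≈ 769.54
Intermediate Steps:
√(483664 + (14626 - ((-47483 + 24623) + I))) = √(483664 + (14626 - ((-47483 + 24623) - 71050))) = √(483664 + (14626 - (-22860 - 71050))) = √(483664 + (14626 - 1*(-93910))) = √(483664 + (14626 + 93910)) = √(483664 + 108536) = √592200 = 30*√658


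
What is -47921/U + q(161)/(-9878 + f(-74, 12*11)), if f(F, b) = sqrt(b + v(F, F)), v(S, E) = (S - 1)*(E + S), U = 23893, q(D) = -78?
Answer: -1164234648320/582772084309 + 234*sqrt(78)/24390913 ≈ -1.9977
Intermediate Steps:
v(S, E) = (-1 + S)*(E + S)
f(F, b) = sqrt(b - 2*F + 2*F**2) (f(F, b) = sqrt(b + (F**2 - F - F + F*F)) = sqrt(b + (F**2 - F - F + F**2)) = sqrt(b + (-2*F + 2*F**2)) = sqrt(b - 2*F + 2*F**2))
-47921/U + q(161)/(-9878 + f(-74, 12*11)) = -47921/23893 - 78/(-9878 + sqrt(12*11 - 2*(-74) + 2*(-74)**2)) = -47921*1/23893 - 78/(-9878 + sqrt(132 + 148 + 2*5476)) = -47921/23893 - 78/(-9878 + sqrt(132 + 148 + 10952)) = -47921/23893 - 78/(-9878 + sqrt(11232)) = -47921/23893 - 78/(-9878 + 12*sqrt(78))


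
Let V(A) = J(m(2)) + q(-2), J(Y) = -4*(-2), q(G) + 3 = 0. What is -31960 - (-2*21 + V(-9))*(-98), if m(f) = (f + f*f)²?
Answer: -35586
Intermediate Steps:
m(f) = (f + f²)²
q(G) = -3 (q(G) = -3 + 0 = -3)
J(Y) = 8
V(A) = 5 (V(A) = 8 - 3 = 5)
-31960 - (-2*21 + V(-9))*(-98) = -31960 - (-2*21 + 5)*(-98) = -31960 - (-42 + 5)*(-98) = -31960 - (-37)*(-98) = -31960 - 1*3626 = -31960 - 3626 = -35586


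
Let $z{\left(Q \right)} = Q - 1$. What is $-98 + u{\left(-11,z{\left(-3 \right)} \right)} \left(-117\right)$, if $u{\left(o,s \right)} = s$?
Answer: $370$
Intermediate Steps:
$z{\left(Q \right)} = -1 + Q$
$-98 + u{\left(-11,z{\left(-3 \right)} \right)} \left(-117\right) = -98 + \left(-1 - 3\right) \left(-117\right) = -98 - -468 = -98 + 468 = 370$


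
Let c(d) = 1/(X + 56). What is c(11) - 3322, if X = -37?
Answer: -63117/19 ≈ -3321.9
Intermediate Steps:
c(d) = 1/19 (c(d) = 1/(-37 + 56) = 1/19)
c(11) - 3322 = 1/19 - 3322 = -63117/19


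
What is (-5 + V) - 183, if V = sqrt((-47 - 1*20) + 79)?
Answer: -188 + 2*sqrt(3) ≈ -184.54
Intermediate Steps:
V = 2*sqrt(3) (V = sqrt((-47 - 20) + 79) = sqrt(-67 + 79) = sqrt(12) = 2*sqrt(3) ≈ 3.4641)
(-5 + V) - 183 = (-5 + 2*sqrt(3)) - 183 = -188 + 2*sqrt(3)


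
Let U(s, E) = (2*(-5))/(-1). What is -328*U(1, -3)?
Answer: -3280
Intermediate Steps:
U(s, E) = 10 (U(s, E) = -10*(-1) = 10)
-328*U(1, -3) = -328*10 = -3280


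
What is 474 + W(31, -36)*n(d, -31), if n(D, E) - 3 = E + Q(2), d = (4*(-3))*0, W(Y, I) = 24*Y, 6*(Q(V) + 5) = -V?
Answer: -24326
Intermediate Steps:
Q(V) = -5 - V/6 (Q(V) = -5 + (-V)/6 = -5 - V/6)
d = 0 (d = -12*0 = 0)
n(D, E) = -7/3 + E (n(D, E) = 3 + (E + (-5 - ⅙*2)) = 3 + (E + (-5 - ⅓)) = 3 + (E - 16/3) = 3 + (-16/3 + E) = -7/3 + E)
474 + W(31, -36)*n(d, -31) = 474 + (24*31)*(-7/3 - 31) = 474 + 744*(-100/3) = 474 - 24800 = -24326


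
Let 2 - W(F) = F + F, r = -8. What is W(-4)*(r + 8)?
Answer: 0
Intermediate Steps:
W(F) = 2 - 2*F (W(F) = 2 - (F + F) = 2 - 2*F)
W(-4)*(r + 8) = (2 - 2*(-4))*(-8 + 8) = (2 + 8)*0 = 10*0 = 0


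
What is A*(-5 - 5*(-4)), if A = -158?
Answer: -2370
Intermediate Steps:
A*(-5 - 5*(-4)) = -158*(-5 - 5*(-4)) = -158*(-5 + 20) = -158*15 = -2370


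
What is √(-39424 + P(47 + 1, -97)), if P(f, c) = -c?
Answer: I*√39327 ≈ 198.31*I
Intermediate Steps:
√(-39424 + P(47 + 1, -97)) = √(-39424 - 1*(-97)) = √(-39424 + 97) = √(-39327) = I*√39327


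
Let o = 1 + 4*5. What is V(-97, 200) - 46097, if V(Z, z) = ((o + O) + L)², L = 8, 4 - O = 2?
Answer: -45136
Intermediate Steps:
O = 2 (O = 4 - 1*2 = 4 - 2 = 2)
o = 21 (o = 1 + 20 = 21)
V(Z, z) = 961 (V(Z, z) = ((21 + 2) + 8)² = (23 + 8)² = 31² = 961)
V(-97, 200) - 46097 = 961 - 46097 = -45136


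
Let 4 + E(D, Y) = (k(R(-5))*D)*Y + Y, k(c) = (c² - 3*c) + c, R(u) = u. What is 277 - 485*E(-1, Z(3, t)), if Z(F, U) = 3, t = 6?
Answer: 51687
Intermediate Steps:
k(c) = c² - 2*c
E(D, Y) = -4 + Y + 35*D*Y (E(D, Y) = -4 + (((-5*(-2 - 5))*D)*Y + Y) = -4 + (((-5*(-7))*D)*Y + Y) = -4 + ((35*D)*Y + Y) = -4 + (35*D*Y + Y) = -4 + (Y + 35*D*Y) = -4 + Y + 35*D*Y)
277 - 485*E(-1, Z(3, t)) = 277 - 485*(-4 + 3 + 35*(-1)*3) = 277 - 485*(-4 + 3 - 105) = 277 - 485*(-106) = 277 + 51410 = 51687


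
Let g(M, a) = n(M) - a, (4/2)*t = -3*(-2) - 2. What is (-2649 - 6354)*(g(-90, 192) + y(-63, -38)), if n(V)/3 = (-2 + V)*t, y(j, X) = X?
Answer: 7040346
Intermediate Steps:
t = 2 (t = (-3*(-2) - 2)/2 = (6 - 2)/2 = (1/2)*4 = 2)
n(V) = -12 + 6*V (n(V) = 3*((-2 + V)*2) = 3*(-4 + 2*V) = -12 + 6*V)
g(M, a) = -12 - a + 6*M (g(M, a) = (-12 + 6*M) - a = -12 - a + 6*M)
(-2649 - 6354)*(g(-90, 192) + y(-63, -38)) = (-2649 - 6354)*((-12 - 1*192 + 6*(-90)) - 38) = -9003*((-12 - 192 - 540) - 38) = -9003*(-744 - 38) = -9003*(-782) = 7040346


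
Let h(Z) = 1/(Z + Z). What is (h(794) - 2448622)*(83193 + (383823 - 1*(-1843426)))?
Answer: -4491974892918435/794 ≈ -5.6574e+12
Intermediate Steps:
h(Z) = 1/(2*Z)
(h(794) - 2448622)*(83193 + (383823 - 1*(-1843426))) = ((1/2)/794 - 2448622)*(83193 + (383823 - 1*(-1843426))) = ((1/2)*(1/794) - 2448622)*(83193 + (383823 + 1843426)) = (1/1588 - 2448622)*(83193 + 2227249) = -3888411735/1588*2310442 = -4491974892918435/794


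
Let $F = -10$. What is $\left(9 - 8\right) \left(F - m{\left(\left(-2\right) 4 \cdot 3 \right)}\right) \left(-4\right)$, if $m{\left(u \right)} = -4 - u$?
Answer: $120$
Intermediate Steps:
$\left(9 - 8\right) \left(F - m{\left(\left(-2\right) 4 \cdot 3 \right)}\right) \left(-4\right) = \left(9 - 8\right) \left(-10 - \left(-4 - \left(-2\right) 4 \cdot 3\right)\right) \left(-4\right) = 1 \left(-10 - \left(-4 - \left(-8\right) 3\right)\right) \left(-4\right) = 1 \left(-10 - \left(-4 - -24\right)\right) \left(-4\right) = 1 \left(-10 - \left(-4 + 24\right)\right) \left(-4\right) = 1 \left(-10 - 20\right) \left(-4\right) = 1 \left(-30\right) \left(-4\right) = \left(-30\right) \left(-4\right) = 120$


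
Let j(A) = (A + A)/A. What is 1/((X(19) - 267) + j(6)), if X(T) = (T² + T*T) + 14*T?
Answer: 1/723 ≈ 0.0013831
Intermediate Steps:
X(T) = 2*T² + 14*T (X(T) = (T² + T²) + 14*T = 2*T² + 14*T)
j(A) = 2 (j(A) = (2*A)/A = 2)
1/((X(19) - 267) + j(6)) = 1/((2*19*(7 + 19) - 267) + 2) = 1/((2*19*26 - 267) + 2) = 1/((988 - 267) + 2) = 1/(721 + 2) = 1/723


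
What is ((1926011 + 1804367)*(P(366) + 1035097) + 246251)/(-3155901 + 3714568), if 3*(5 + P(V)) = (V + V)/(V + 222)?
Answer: 567609074194027/82124049 ≈ 6.9116e+6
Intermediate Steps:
P(V) = -5 + 2*V/(3*(222 + V)) (P(V) = -5 + ((V + V)/(V + 222))/3 = -5 + ((2*V)/(222 + V))/3 = -5 + (2*V/(222 + V))/3 = -5 + 2*V/(3*(222 + V)))
((1926011 + 1804367)*(P(366) + 1035097) + 246251)/(-3155901 + 3714568) = ((1926011 + 1804367)*((-3330 - 13*366)/(3*(222 + 366)) + 1035097) + 246251)/(-3155901 + 3714568) = (3730378*((⅓)*(-3330 - 4758)/588 + 1035097) + 246251)/558667 = (3730378*((⅓)*(1/588)*(-8088) + 1035097) + 246251)*(1/558667) = (3730378*(-674/147 + 1035097) + 246251)*(1/558667) = (3730378*(152158585/147) + 246251)*(1/558667) = (567609037995130/147 + 246251)*(1/558667) = (567609074194027/147)*(1/558667) = 567609074194027/82124049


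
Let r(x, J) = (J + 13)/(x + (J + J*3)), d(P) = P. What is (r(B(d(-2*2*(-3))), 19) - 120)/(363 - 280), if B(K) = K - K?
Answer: -2272/1577 ≈ -1.4407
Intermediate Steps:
B(K) = 0
r(x, J) = (13 + J)/(x + 4*J) (r(x, J) = (13 + J)/(x + (J + 3*J)) = (13 + J)/(x + 4*J))
(r(B(d(-2*2*(-3))), 19) - 120)/(363 - 280) = ((13 + 19)/(0 + 4*19) - 120)/(363 - 280) = (32/(0 + 76) - 120)/83 = (32/76 - 120)*(1/83) = ((1/76)*32 - 120)*(1/83) = (8/19 - 120)*(1/83) = -2272/19*1/83 = -2272/1577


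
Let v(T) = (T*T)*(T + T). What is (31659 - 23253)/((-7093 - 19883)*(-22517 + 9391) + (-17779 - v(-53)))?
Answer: 2802/118122317 ≈ 2.3721e-5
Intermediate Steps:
v(T) = 2*T³ (v(T) = T²*(2*T) = 2*T³)
(31659 - 23253)/((-7093 - 19883)*(-22517 + 9391) + (-17779 - v(-53))) = (31659 - 23253)/((-7093 - 19883)*(-22517 + 9391) + (-17779 - 2*(-53)³)) = 8406/(-26976*(-13126) + (-17779 - 2*(-148877))) = 8406/(354086976 + (-17779 - 1*(-297754))) = 8406/(354086976 + (-17779 + 297754)) = 8406/(354086976 + 279975) = 8406/354366951 = 8406*(1/354366951) = 2802/118122317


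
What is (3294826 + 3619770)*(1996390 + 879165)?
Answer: 19883301100780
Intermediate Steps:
(3294826 + 3619770)*(1996390 + 879165) = 6914596*2875555 = 19883301100780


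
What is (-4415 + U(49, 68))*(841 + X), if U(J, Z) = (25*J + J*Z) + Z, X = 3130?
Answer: 833910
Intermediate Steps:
U(J, Z) = Z + 25*J + J*Z
(-4415 + U(49, 68))*(841 + X) = (-4415 + (68 + 25*49 + 49*68))*(841 + 3130) = (-4415 + (68 + 1225 + 3332))*3971 = (-4415 + 4625)*3971 = 210*3971 = 833910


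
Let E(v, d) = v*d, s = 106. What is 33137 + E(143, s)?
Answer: 48295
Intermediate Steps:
E(v, d) = d*v
33137 + E(143, s) = 33137 + 106*143 = 33137 + 15158 = 48295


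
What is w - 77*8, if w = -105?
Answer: -721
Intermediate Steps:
w - 77*8 = -105 - 77*8 = -105 - 616 = -721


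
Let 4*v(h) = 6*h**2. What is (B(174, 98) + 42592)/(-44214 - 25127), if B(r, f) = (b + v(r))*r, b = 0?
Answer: -7944628/69341 ≈ -114.57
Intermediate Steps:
v(h) = 3*h**2/2 (v(h) = (6*h**2)/4 = 3*h**2/2)
B(r, f) = 3*r**3/2 (B(r, f) = (0 + 3*r**2/2)*r = (3*r**2/2)*r = 3*r**3/2)
(B(174, 98) + 42592)/(-44214 - 25127) = ((3/2)*174**3 + 42592)/(-44214 - 25127) = ((3/2)*5268024 + 42592)/(-69341) = (7902036 + 42592)*(-1/69341) = 7944628*(-1/69341) = -7944628/69341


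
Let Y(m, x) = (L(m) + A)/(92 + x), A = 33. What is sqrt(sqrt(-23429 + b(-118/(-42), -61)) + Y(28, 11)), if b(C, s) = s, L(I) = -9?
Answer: sqrt(2472 + 95481*I*sqrt(290))/103 ≈ 8.7606 + 8.7473*I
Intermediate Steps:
Y(m, x) = 24/(92 + x) (Y(m, x) = (-9 + 33)/(92 + x) = 24/(92 + x))
sqrt(sqrt(-23429 + b(-118/(-42), -61)) + Y(28, 11)) = sqrt(sqrt(-23429 - 61) + 24/(92 + 11)) = sqrt(sqrt(-23490) + 24/103) = sqrt(9*I*sqrt(290) + 24*(1/103)) = sqrt(9*I*sqrt(290) + 24/103) = sqrt(24/103 + 9*I*sqrt(290))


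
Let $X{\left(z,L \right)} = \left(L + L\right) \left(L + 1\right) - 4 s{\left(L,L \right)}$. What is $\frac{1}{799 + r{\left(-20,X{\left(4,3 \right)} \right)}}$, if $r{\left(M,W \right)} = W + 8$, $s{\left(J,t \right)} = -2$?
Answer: $\frac{1}{839} \approx 0.0011919$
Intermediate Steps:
$X{\left(z,L \right)} = 8 + 2 L \left(1 + L\right)$ ($X{\left(z,L \right)} = \left(L + L\right) \left(L + 1\right) - -8 = 2 L \left(1 + L\right) + 8 = 8 + 2 L \left(1 + L\right)$)
$r{\left(M,W \right)} = 8 + W$
$\frac{1}{799 + r{\left(-20,X{\left(4,3 \right)} \right)}} = \frac{1}{799 + \left(8 + \left(8 + 2 \cdot 3 + 2 \cdot 3^{2}\right)\right)} = \frac{1}{799 + \left(8 + \left(8 + 6 + 2 \cdot 9\right)\right)} = \frac{1}{799 + \left(8 + \left(8 + 6 + 18\right)\right)} = \frac{1}{799 + \left(8 + 32\right)} = \frac{1}{799 + 40} = \frac{1}{839}$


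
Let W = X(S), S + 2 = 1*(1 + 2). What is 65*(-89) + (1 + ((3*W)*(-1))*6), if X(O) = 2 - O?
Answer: -5802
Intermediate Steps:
S = 1 (S = -2 + 1*(1 + 2) = -2 + 1*3 = -2 + 3 = 1)
W = 1 (W = 2 - 1*1 = 2 - 1 = 1)
65*(-89) + (1 + ((3*W)*(-1))*6) = 65*(-89) + (1 + ((3*1)*(-1))*6) = -5785 + (1 + (3*(-1))*6) = -5785 + (1 - 3*6) = -5785 + (1 - 18) = -5785 - 17 = -5802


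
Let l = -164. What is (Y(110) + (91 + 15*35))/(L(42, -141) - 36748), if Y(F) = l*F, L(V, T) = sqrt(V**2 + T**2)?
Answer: 640297152/1350393859 + 52272*sqrt(2405)/1350393859 ≈ 0.47605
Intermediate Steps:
L(V, T) = sqrt(T**2 + V**2)
Y(F) = -164*F
(Y(110) + (91 + 15*35))/(L(42, -141) - 36748) = (-164*110 + (91 + 15*35))/(sqrt((-141)**2 + 42**2) - 36748) = (-18040 + (91 + 525))/(sqrt(19881 + 1764) - 36748) = (-18040 + 616)/(sqrt(21645) - 36748) = -17424/(3*sqrt(2405) - 36748) = -17424/(-36748 + 3*sqrt(2405))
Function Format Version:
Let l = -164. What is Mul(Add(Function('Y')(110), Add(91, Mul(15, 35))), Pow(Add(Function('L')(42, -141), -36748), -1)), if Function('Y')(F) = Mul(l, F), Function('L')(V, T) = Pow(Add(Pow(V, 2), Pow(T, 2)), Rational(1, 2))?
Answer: Add(Rational(640297152, 1350393859), Mul(Rational(52272, 1350393859), Pow(2405, Rational(1, 2)))) ≈ 0.47605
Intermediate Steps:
Function('L')(V, T) = Pow(Add(Pow(T, 2), Pow(V, 2)), Rational(1, 2))
Function('Y')(F) = Mul(-164, F)
Mul(Add(Function('Y')(110), Add(91, Mul(15, 35))), Pow(Add(Function('L')(42, -141), -36748), -1)) = Mul(Add(Mul(-164, 110), Add(91, Mul(15, 35))), Pow(Add(Pow(Add(Pow(-141, 2), Pow(42, 2)), Rational(1, 2)), -36748), -1)) = Mul(Add(-18040, Add(91, 525)), Pow(Add(Pow(Add(19881, 1764), Rational(1, 2)), -36748), -1)) = Mul(Add(-18040, 616), Pow(Add(Pow(21645, Rational(1, 2)), -36748), -1)) = Mul(-17424, Pow(Add(Mul(3, Pow(2405, Rational(1, 2))), -36748), -1)) = Mul(-17424, Pow(Add(-36748, Mul(3, Pow(2405, Rational(1, 2)))), -1))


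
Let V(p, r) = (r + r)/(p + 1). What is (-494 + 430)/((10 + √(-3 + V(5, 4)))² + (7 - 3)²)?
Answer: 192*I/(-343*I + 20*√15) ≈ -0.5326 + 0.12028*I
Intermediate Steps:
V(p, r) = 2*r/(1 + p) (V(p, r) = (2*r)/(1 + p) = 2*r/(1 + p))
(-494 + 430)/((10 + √(-3 + V(5, 4)))² + (7 - 3)²) = (-494 + 430)/((10 + √(-3 + 2*4/(1 + 5)))² + (7 - 3)²) = -64/((10 + √(-3 + 2*4/6))² + 4²) = -64/((10 + √(-3 + 2*4*(⅙)))² + 16) = -64/((10 + √(-3 + 4/3))² + 16) = -64/((10 + √(-5/3))² + 16) = -64/((10 + I*√15/3)² + 16) = -64/(16 + (10 + I*√15/3)²)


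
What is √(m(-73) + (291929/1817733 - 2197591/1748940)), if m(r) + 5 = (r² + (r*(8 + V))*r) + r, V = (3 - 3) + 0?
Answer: √1493607227995952011153796035/176616997390 ≈ 218.82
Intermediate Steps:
V = 0 (V = 0 + 0 = 0)
m(r) = -5 + r + 9*r² (m(r) = -5 + ((r² + (r*(8 + 0))*r) + r) = -5 + ((r² + (r*8)*r) + r) = -5 + ((r² + (8*r)*r) + r) = -5 + ((r² + 8*r²) + r) = -5 + (9*r² + r) = -5 + (r + 9*r²) = -5 + r + 9*r²)
√(m(-73) + (291929/1817733 - 2197591/1748940)) = √((-5 - 73 + 9*(-73)²) + (291929/1817733 - 2197591/1748940)) = √((-5 - 73 + 9*5329) + (291929*(1/1817733) - 2197591*1/1748940)) = √((-5 - 73 + 47961) + (291929/1817733 - 2197591/1748940)) = √(47883 - 387118597327/353233994780) = √(16913516253453413/353233994780) = √1493607227995952011153796035/176616997390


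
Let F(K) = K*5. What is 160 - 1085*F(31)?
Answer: -168015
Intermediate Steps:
F(K) = 5*K
160 - 1085*F(31) = 160 - 5425*31 = 160 - 1085*155 = 160 - 168175 = -168015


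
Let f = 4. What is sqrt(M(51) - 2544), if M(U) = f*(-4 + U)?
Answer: 2*I*sqrt(589) ≈ 48.539*I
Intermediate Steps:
M(U) = -16 + 4*U (M(U) = 4*(-4 + U) = -16 + 4*U)
sqrt(M(51) - 2544) = sqrt((-16 + 4*51) - 2544) = sqrt((-16 + 204) - 2544) = sqrt(188 - 2544) = sqrt(-2356) = 2*I*sqrt(589)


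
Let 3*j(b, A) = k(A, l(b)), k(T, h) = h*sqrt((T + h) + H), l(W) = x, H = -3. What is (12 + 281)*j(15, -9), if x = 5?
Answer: 1465*I*sqrt(7)/3 ≈ 1292.0*I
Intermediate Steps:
l(W) = 5
k(T, h) = h*sqrt(-3 + T + h) (k(T, h) = h*sqrt((T + h) - 3) = h*sqrt(-3 + T + h))
j(b, A) = 5*sqrt(2 + A)/3 (j(b, A) = (5*sqrt(-3 + A + 5))/3 = (5*sqrt(2 + A))/3 = 5*sqrt(2 + A)/3)
(12 + 281)*j(15, -9) = (12 + 281)*(5*sqrt(2 - 9)/3) = 293*(5*sqrt(-7)/3) = 293*(5*(I*sqrt(7))/3) = 293*(5*I*sqrt(7)/3) = 1465*I*sqrt(7)/3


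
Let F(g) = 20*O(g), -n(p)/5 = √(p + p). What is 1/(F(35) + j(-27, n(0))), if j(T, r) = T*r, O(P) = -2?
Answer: -1/40 ≈ -0.025000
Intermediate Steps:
n(p) = -5*√2*√p (n(p) = -5*√(p + p) = -5*√2*√p)
F(g) = -40 (F(g) = 20*(-2) = -40)
1/(F(35) + j(-27, n(0))) = 1/(-40 - (-135)*√2*√0) = 1/(-40 - (-135)*√2*0) = 1/(-40 - 27*0) = 1/(-40 + 0) = 1/(-40) = -1/40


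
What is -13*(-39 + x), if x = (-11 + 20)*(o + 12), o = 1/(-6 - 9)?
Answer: -4446/5 ≈ -889.20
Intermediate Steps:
o = -1/15 (o = 1/(-15) = -1/15 ≈ -0.066667)
x = 537/5 (x = (-11 + 20)*(-1/15 + 12) = 9*(179/15) = 537/5 ≈ 107.40)
-13*(-39 + x) = -13*(-39 + 537/5) = -13*342/5 = -4446/5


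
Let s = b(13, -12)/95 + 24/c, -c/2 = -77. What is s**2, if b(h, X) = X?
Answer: 46656/53509225 ≈ 0.00087192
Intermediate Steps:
c = 154 (c = -2*(-77) = 154)
s = 216/7315 (s = -12/95 + 24/154 = -12*1/95 + 24*(1/154) = -12/95 + 12/77 = 216/7315 ≈ 0.029528)
s**2 = (216/7315)**2 = 46656/53509225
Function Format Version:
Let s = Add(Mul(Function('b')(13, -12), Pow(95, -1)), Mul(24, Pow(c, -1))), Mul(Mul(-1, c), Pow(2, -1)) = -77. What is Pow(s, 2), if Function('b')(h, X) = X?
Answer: Rational(46656, 53509225) ≈ 0.00087192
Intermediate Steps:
c = 154 (c = Mul(-2, -77) = 154)
s = Rational(216, 7315) (s = Add(Mul(-12, Pow(95, -1)), Mul(24, Pow(154, -1))) = Add(Mul(-12, Rational(1, 95)), Mul(24, Rational(1, 154))) = Add(Rational(-12, 95), Rational(12, 77)) = Rational(216, 7315) ≈ 0.029528)
Pow(s, 2) = Pow(Rational(216, 7315), 2) = Rational(46656, 53509225)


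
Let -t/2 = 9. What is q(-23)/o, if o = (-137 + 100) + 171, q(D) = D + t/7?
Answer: -179/938 ≈ -0.19083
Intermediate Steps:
t = -18 (t = -2*9 = -18)
q(D) = -18/7 + D (q(D) = D - 18/7 = -18/7 + D)
o = 134 (o = -37 + 171 = 134)
q(-23)/o = (-18/7 - 23)/134 = -179/7*1/134 = -179/938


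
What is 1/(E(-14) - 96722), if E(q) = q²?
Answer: -1/96526 ≈ -1.0360e-5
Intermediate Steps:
1/(E(-14) - 96722) = 1/((-14)² - 96722) = 1/(196 - 96722) = 1/(-96526) = -1/96526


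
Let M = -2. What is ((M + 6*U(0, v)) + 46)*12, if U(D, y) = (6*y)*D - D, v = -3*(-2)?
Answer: 528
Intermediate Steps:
v = 6
U(D, y) = -D + 6*D*y (U(D, y) = 6*D*y - D = -D + 6*D*y)
((M + 6*U(0, v)) + 46)*12 = ((-2 + 6*(0*(-1 + 6*6))) + 46)*12 = ((-2 + 6*(0*(-1 + 36))) + 46)*12 = ((-2 + 6*(0*35)) + 46)*12 = ((-2 + 6*0) + 46)*12 = ((-2 + 0) + 46)*12 = (-2 + 46)*12 = 44*12 = 528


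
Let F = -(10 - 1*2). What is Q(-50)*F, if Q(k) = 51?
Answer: -408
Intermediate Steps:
F = -8 (F = -(10 - 2) = -1*8 = -8)
Q(-50)*F = 51*(-8) = -408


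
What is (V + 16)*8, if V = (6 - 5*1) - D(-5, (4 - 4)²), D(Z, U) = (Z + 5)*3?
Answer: 136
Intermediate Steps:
D(Z, U) = 15 + 3*Z (D(Z, U) = (5 + Z)*3 = 15 + 3*Z)
V = 1 (V = (6 - 5*1) - (15 + 3*(-5)) = (6 - 5) - (15 - 15) = 1 - 1*0 = 1 + 0 = 1)
(V + 16)*8 = (1 + 16)*8 = 17*8 = 136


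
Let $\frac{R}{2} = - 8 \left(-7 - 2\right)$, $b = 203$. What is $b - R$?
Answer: $59$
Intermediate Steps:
$R = 144$ ($R = 2 \left(- 8 \left(-7 - 2\right)\right) = 2 \left(\left(-8\right) \left(-9\right)\right) = 2 \cdot 72 = 144$)
$b - R = 203 - 144 = 59$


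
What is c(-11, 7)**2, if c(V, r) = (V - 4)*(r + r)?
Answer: 44100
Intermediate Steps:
c(V, r) = 2*r*(-4 + V) (c(V, r) = (-4 + V)*(2*r) = 2*r*(-4 + V))
c(-11, 7)**2 = (2*7*(-4 - 11))**2 = (2*7*(-15))**2 = (-210)**2 = 44100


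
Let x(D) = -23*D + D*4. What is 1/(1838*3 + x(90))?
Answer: 1/3804 ≈ 0.00026288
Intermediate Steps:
x(D) = -19*D (x(D) = -23*D + 4*D = -19*D)
1/(1838*3 + x(90)) = 1/(1838*3 - 19*90) = 1/(5514 - 1710) = 1/3804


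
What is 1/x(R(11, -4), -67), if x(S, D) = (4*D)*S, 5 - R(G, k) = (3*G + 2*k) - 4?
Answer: 1/4288 ≈ 0.00023321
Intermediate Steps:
R(G, k) = 9 - 3*G - 2*k (R(G, k) = 5 - ((3*G + 2*k) - 4) = 5 - ((2*k + 3*G) - 4) = 5 - (-4 + 2*k + 3*G) = 5 + (4 - 3*G - 2*k) = 9 - 3*G - 2*k)
x(S, D) = 4*D*S
1/x(R(11, -4), -67) = 1/(4*(-67)*(9 - 3*11 - 2*(-4))) = 1/(4*(-67)*(9 - 33 + 8)) = 1/(4*(-67)*(-16)) = 1/4288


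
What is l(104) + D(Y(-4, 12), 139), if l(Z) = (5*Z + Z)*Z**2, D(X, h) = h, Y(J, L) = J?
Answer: 6749323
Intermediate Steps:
l(Z) = 6*Z**3 (l(Z) = (6*Z)*Z**2 = 6*Z**3)
l(104) + D(Y(-4, 12), 139) = 6*104**3 + 139 = 6*1124864 + 139 = 6749184 + 139 = 6749323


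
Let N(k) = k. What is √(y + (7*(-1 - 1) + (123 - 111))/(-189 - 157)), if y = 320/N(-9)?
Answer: I*√9575723/519 ≈ 5.9624*I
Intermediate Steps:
y = -320/9 (y = 320/(-9) = 320*(-⅑) = -320/9 ≈ -35.556)
√(y + (7*(-1 - 1) + (123 - 111))/(-189 - 157)) = √(-320/9 + (7*(-1 - 1) + (123 - 111))/(-189 - 157)) = √(-320/9 + (7*(-2) + 12)/(-346)) = √(-320/9 + (-14 + 12)*(-1/346)) = √(-320/9 - 2*(-1/346)) = √(-320/9 + 1/173) = √(-55351/1557) = I*√9575723/519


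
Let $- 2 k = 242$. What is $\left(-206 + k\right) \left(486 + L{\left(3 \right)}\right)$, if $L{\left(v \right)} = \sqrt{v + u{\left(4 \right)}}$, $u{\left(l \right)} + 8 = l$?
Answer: $-158922 - 327 i \approx -1.5892 \cdot 10^{5} - 327.0 i$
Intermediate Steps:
$u{\left(l \right)} = -8 + l$
$k = -121$ ($k = \left(- \frac{1}{2}\right) 242 = -121$)
$L{\left(v \right)} = \sqrt{-4 + v}$ ($L{\left(v \right)} = \sqrt{v + \left(-8 + 4\right)} = \sqrt{v - 4} = \sqrt{-4 + v}$)
$\left(-206 + k\right) \left(486 + L{\left(3 \right)}\right) = \left(-206 - 121\right) \left(486 + \sqrt{-4 + 3}\right) = - 327 \left(486 + \sqrt{-1}\right) = - 327 \left(486 + i\right) = -158922 - 327 i$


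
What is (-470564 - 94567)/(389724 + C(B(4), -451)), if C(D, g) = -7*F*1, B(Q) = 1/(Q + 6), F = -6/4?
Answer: -376754/259823 ≈ -1.4500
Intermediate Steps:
F = -3/2 (F = -6*¼ = -3/2 ≈ -1.5000)
B(Q) = 1/(6 + Q)
C(D, g) = 21/2 (C(D, g) = -7*(-3/2)*1 = (21/2)*1 = 21/2)
(-470564 - 94567)/(389724 + C(B(4), -451)) = (-470564 - 94567)/(389724 + 21/2) = -565131/779469/2 = -565131*2/779469 = -376754/259823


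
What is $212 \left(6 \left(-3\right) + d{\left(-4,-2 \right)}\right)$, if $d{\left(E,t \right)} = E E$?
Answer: $-424$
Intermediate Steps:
$d{\left(E,t \right)} = E^{2}$
$212 \left(6 \left(-3\right) + d{\left(-4,-2 \right)}\right) = 212 \left(6 \left(-3\right) + \left(-4\right)^{2}\right) = 212 \left(-18 + 16\right) = 212 \left(-2\right) = -424$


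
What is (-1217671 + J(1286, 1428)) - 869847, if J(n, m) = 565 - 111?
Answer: -2087064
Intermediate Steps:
J(n, m) = 454
(-1217671 + J(1286, 1428)) - 869847 = (-1217671 + 454) - 869847 = -1217217 - 869847 = -2087064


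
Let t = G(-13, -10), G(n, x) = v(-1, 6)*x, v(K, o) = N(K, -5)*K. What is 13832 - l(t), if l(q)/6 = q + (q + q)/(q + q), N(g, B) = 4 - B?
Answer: 13286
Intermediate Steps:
v(K, o) = 9*K (v(K, o) = (4 - 1*(-5))*K = (4 + 5)*K = 9*K)
G(n, x) = -9*x (G(n, x) = (9*(-1))*x = -9*x)
t = 90 (t = -9*(-10) = 90)
l(q) = 6 + 6*q (l(q) = 6*(q + (q + q)/(q + q)) = 6*(q + (2*q)/((2*q))) = 6*(q + (2*q)*(1/(2*q))) = 6*(q + 1) = 6*(1 + q) = 6 + 6*q)
13832 - l(t) = 13832 - (6 + 6*90) = 13832 - (6 + 540) = 13832 - 1*546 = 13832 - 546 = 13286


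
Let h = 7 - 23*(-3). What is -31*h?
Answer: -2356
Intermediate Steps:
h = 76 (h = 7 + 69 = 76)
-31*h = -31*76 = -2356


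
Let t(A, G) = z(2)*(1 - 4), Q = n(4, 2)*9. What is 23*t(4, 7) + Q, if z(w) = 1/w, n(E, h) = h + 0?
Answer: -33/2 ≈ -16.500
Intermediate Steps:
n(E, h) = h
Q = 18 (Q = 2*9 = 18)
t(A, G) = -3/2 (t(A, G) = (1 - 4)/2 = (1/2)*(-3) = -3/2)
23*t(4, 7) + Q = 23*(-3/2) + 18 = -69/2 + 18 = -33/2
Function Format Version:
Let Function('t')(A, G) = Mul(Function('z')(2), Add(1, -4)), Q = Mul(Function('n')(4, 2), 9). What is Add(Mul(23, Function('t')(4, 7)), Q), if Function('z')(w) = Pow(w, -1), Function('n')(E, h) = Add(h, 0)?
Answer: Rational(-33, 2) ≈ -16.500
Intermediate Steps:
Function('n')(E, h) = h
Q = 18 (Q = Mul(2, 9) = 18)
Function('t')(A, G) = Rational(-3, 2) (Function('t')(A, G) = Mul(Pow(2, -1), Add(1, -4)) = Mul(Rational(1, 2), -3) = Rational(-3, 2))
Add(Mul(23, Function('t')(4, 7)), Q) = Add(Mul(23, Rational(-3, 2)), 18) = Add(Rational(-69, 2), 18) = Rational(-33, 2)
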